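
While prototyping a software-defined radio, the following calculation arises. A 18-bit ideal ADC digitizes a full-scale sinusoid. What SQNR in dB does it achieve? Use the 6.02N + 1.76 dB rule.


Theoretical SNR for a full-scale sinusoid:
SNR = 6.02 * N + 1.76
    = 6.02 * 18 + 1.76
    = 108.36 + 1.76
    = 110.12 dB

110.12 dB


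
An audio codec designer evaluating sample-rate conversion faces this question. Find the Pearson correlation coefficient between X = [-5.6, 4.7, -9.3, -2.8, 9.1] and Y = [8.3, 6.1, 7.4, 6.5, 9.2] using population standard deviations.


Pearson correlation coefficient (population):
r = cov(X,Y) / (std(X) * std(Y))
Mean X = -0.78, Mean Y = 7.5
Cov(X,Y) = 1.628
Std(X) = 6.74608, Std(Y) = 1.140175
r = 0.2117

0.2117


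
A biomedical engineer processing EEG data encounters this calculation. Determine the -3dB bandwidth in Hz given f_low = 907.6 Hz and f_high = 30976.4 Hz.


Bandwidth is the difference of -3dB frequencies:
BW = f_high - f_low
   = 30976.4 - 907.6
   = 30068.8 Hz

30068.8 Hz


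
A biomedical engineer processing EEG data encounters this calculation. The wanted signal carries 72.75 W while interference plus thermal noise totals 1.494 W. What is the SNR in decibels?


SNR in decibels:
SNR = 10 * log10(Ps / Pn)
    = 10 * log10(72.75 / 1.494)
    = 10 * log10(48.6948)
    = 10 * 1.6875
    = 16.87 dB

16.87 dB


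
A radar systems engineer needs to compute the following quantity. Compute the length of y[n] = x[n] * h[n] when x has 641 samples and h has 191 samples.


Linear convolution output length:
L = N + M - 1
  = 641 + 191 - 1
  = 831 samples

831


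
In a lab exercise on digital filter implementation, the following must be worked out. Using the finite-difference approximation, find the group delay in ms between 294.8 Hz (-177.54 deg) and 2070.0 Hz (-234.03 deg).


Group delay from phase difference:
tau = -d(phi)/d(omega)
d(phi) = -56.49 deg = -0.985936 rad
d(omega) = 2*pi*(2070.0 - 294.8) = 11153.9106 rad/s
tau = -(-0.985936) / 11153.9106
    = 0.0884 ms

0.0884 ms


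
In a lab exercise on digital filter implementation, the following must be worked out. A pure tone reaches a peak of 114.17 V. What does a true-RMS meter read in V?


RMS voltage for a sinusoidal waveform:
V_rms = V_peak / sqrt(2)
      = 114.17 / 1.414214
      = 80.73 V

80.73 V


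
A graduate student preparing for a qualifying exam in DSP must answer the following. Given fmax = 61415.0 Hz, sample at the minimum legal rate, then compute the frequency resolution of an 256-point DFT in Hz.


Step 1 — Nyquist sampling rate:
fs = 2 * fmax = 2 * 61415.0 = 122830.0 Hz

Step 2 — DFT bin spacing:
df = fs / N = 122830.0 / 256 = 479.8047 Hz

479.8047 Hz


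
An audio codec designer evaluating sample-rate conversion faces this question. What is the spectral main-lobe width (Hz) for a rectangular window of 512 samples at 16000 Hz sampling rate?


Main lobe width for a rectangular window:
Width = 2 * fs / N
      = 2 * 16000 / 512
      = 32000 / 512
      = 62.5 Hz

62.5 Hz


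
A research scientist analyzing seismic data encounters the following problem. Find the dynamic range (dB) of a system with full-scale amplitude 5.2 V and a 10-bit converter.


Dynamic range from full-scale to LSB:
V_min = V_max / 2^bits = 5.2 / 2^10
DR = 20 * log10(V_max / V_min)
   = 20 * log10(2^10)
   = 20 * 10 * log10(2)
   = 60.21 dB

60.21 dB


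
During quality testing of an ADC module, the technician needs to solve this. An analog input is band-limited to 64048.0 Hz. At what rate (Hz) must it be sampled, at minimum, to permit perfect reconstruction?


The Nyquist rate is twice the maximum frequency component.
fs_min = 2 * fmax
      = 2 * 64048.0
      = 128096.0 Hz

128096.0


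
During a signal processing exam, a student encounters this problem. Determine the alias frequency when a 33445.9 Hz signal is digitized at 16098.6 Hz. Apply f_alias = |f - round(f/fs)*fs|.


Compute the nearest integer multiple of fs to the signal:
n = round(33445.9 / 16098.6) = 2
f_alias = |33445.9 - 2 * 16098.6|
        = |33445.9 - 32197.2|
        = 1248.7 Hz

1248.7


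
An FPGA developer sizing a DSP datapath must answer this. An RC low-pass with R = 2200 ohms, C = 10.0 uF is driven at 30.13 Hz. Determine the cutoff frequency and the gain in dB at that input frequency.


Step 1 — cutoff frequency:
fc = 1 / (2*pi*R*C)
C = 10.0 uF = 1e-05 F
fc = 1 / (2*pi*2200*1e-05)
   = 7.23432 Hz

Step 2 — magnitude at f = 30.13 Hz:
|H(f)| = 1 / sqrt(1 + (f/fc)^2)
f/fc = 30.13 / 7.23432 = 4.16487
|H| = 1 / sqrt(1 + 17.346142) = 0.2334681
|H|_dB = 20*log10(0.2334681) = -12.64 dB

fc = 7.23432 Hz; |H(30.13 Hz)| = -12.64 dB


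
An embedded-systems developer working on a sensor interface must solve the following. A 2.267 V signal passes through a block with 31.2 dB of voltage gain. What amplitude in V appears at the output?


Output voltage from dB gain:
V_out = V_in * 10^(gain_dB / 20)
      = 2.267 * 10^(31.2 / 20)
      = 2.267 * 36.307805
      = 82.3098 V

82.3098 V


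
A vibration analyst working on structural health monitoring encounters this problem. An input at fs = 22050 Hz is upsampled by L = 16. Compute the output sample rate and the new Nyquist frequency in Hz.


Step 1 — output sample rate after interpolation by L:
fs_out = L * fs_in = 16 * 22050 = 352800 Hz

Step 2 — Nyquist frequency of the output stream:
f_Nyq = fs_out / 2 = 352800 / 2 = 176400.0 Hz

fs_out = 352800 Hz; f_Nyquist = 176400.0 Hz


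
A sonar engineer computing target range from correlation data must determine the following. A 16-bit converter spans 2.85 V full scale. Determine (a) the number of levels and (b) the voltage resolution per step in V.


Step 1 — number of quantization levels:
L = 2^N = 2^16 = 65536

Step 2 — LSB step size:
delta = Vfs / L
      = 2.85 / 65536
      = 4.349e-05 V

Levels = 65536; step size = 4.349e-05 V


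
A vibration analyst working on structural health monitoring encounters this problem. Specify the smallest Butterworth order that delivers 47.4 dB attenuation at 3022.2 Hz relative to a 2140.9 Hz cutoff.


Butterworth filter order formula:
n = log10(10^(A/10) - 1) / (2 * log10(f_stop/f_pass))
10^(47.4/10) - 1 = 54953.0874
f_stop/f_pass = 3022.2 / 2140.9 = 1.4116
n = 15.8288 -> ceil = 16

16


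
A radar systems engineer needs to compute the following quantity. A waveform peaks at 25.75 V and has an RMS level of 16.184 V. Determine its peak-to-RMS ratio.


Crest factor is the ratio of peak to RMS:
CF = V_peak / V_rms
   = 25.75 / 16.184
   = 1.5911

1.5911


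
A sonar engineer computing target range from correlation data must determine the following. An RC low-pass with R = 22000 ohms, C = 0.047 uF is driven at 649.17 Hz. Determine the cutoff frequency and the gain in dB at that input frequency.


Step 1 — cutoff frequency:
fc = 1 / (2*pi*R*C)
C = 0.047 uF = 4.7e-08 F
fc = 1 / (2*pi*22000*4.7e-08)
   = 153.922 Hz

Step 2 — magnitude at f = 649.17 Hz:
|H(f)| = 1 / sqrt(1 + (f/fc)^2)
f/fc = 649.17 / 153.922 = 4.217526
|H| = 1 / sqrt(1 + 17.787526) = 0.2307094
|H|_dB = 20*log10(0.2307094) = -12.74 dB

fc = 153.922 Hz; |H(649.17 Hz)| = -12.74 dB


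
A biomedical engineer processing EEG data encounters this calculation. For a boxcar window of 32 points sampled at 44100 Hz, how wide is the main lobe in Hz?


Main lobe width for a rectangular window:
Width = 2 * fs / N
      = 2 * 44100 / 32
      = 88200 / 32
      = 2756.25 Hz

2756.25 Hz


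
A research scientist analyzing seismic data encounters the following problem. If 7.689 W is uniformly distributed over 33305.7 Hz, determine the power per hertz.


Power spectral density:
PSD = P / BW
    = 7.689 / 33305.7
    = 0.00023086 W/Hz

0.00023086 W/Hz


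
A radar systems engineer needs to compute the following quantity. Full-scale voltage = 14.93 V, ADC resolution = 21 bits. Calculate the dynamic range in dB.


Dynamic range from full-scale to LSB:
V_min = V_max / 2^bits = 14.93 / 2^21
DR = 20 * log10(V_max / V_min)
   = 20 * log10(2^21)
   = 20 * 21 * log10(2)
   = 126.43 dB

126.43 dB


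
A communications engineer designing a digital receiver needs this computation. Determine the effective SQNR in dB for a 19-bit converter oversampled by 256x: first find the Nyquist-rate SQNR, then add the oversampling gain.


Step 1 — baseline SQNR at Nyquist:
SQNR_base = 6.02*N + 1.76
          = 6.02*19 + 1.76
          = 116.14 dB

Step 2 — oversampling processing gain:
G = 10*log10(OSR) = 10*log10(256) = 24.08 dB

Step 3 — total:
SQNR_total = 116.14 + 24.08 = 140.22 dB

Base SQNR = 116.14 dB; oversampled SQNR = 140.22 dB


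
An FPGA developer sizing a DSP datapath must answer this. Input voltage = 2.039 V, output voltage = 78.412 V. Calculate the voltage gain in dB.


Voltage gain in dB:
G = 20 * log10(Vout / Vin)
  = 20 * log10(78.412 / 2.039)
  = 20 * log10(38.456106)
  = 20 * 1.584965
  = 31.7 dB

31.7 dB


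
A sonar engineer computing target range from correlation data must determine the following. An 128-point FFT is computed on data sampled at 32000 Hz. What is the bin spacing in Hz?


DFT frequency resolution:
df = fs / N
   = 32000 / 128
   = 250.0 Hz

250.0 Hz


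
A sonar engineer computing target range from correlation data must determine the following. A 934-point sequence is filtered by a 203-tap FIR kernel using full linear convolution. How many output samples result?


Linear convolution output length:
L = N + M - 1
  = 934 + 203 - 1
  = 1136 samples

1136


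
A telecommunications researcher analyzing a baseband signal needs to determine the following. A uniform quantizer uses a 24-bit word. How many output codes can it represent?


Number of quantization levels = 2^N
= 2^24
= 16777216

16777216


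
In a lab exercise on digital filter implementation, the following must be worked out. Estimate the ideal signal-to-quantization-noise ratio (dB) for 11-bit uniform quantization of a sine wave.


Theoretical SNR for a full-scale sinusoid:
SNR = 6.02 * N + 1.76
    = 6.02 * 11 + 1.76
    = 66.22 + 1.76
    = 67.98 dB

67.98 dB


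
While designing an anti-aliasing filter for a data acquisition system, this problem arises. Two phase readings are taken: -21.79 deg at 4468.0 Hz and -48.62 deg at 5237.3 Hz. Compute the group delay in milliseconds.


Group delay from phase difference:
tau = -d(phi)/d(omega)
d(phi) = -26.83 deg = -0.468272 rad
d(omega) = 2*pi*(5237.3 - 4468.0) = 4833.6545 rad/s
tau = -(-0.468272) / 4833.6545
    = 0.0969 ms

0.0969 ms


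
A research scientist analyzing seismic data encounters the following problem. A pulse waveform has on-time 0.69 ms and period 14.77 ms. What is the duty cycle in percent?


Duty cycle as a percentage:
DC = (t_on / T) * 100
   = (0.69 / 14.77) * 100
   = 0.046716 * 100
   = 4.67 %

4.67 %


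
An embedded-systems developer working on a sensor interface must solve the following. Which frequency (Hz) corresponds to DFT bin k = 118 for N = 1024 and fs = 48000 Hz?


Frequency of DFT bin k:
f_k = k * fs / N
    = 118 * 48000 / 1024
    = 5664000 / 1024
    = 5531.25 Hz

5531.25 Hz


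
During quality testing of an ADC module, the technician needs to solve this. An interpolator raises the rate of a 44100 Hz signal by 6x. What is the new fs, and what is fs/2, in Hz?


Step 1 — output sample rate after interpolation by L:
fs_out = L * fs_in = 6 * 44100 = 264600 Hz

Step 2 — Nyquist frequency of the output stream:
f_Nyq = fs_out / 2 = 264600 / 2 = 132300.0 Hz

fs_out = 264600 Hz; f_Nyquist = 132300.0 Hz


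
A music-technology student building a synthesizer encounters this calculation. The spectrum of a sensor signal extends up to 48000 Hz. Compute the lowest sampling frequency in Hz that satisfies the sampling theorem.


The Nyquist rate is twice the maximum frequency component.
fs_min = 2 * fmax
      = 2 * 48000
      = 96000 Hz

96000


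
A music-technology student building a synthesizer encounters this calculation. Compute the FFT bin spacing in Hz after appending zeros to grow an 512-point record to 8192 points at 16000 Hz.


Frequency resolution after zero-padding:
N_padded = 512 * 16 = 8192
df = fs / N_padded
   = 16000 / 8192
   = 1.9531 Hz

1.9531 Hz


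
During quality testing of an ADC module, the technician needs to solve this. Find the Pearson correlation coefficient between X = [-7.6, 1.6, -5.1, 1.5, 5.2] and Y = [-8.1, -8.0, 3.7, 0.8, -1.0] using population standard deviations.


Pearson correlation coefficient (population):
r = cov(X,Y) / (std(X) * std(Y))
Mean X = -0.88, Mean Y = -2.52
Cov(X,Y) = 2.9604
Std(X) = 4.727536, Std(Y) = 4.757899
r = 0.1316

0.1316


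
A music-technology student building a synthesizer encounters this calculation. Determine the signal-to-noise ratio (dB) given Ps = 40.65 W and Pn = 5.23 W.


SNR in decibels:
SNR = 10 * log10(Ps / Pn)
    = 10 * log10(40.65 / 5.23)
    = 10 * log10(7.7725)
    = 10 * 0.8906
    = 8.91 dB

8.91 dB


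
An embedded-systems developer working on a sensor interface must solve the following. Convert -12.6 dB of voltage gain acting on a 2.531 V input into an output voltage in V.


Output voltage from dB gain:
V_out = V_in * 10^(gain_dB / 20)
      = 2.531 * 10^(-12.6 / 20)
      = 2.531 * 0.234423
      = 0.5933 V

0.5933 V


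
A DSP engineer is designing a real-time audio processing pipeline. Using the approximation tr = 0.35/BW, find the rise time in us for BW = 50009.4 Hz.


Rise time from bandwidth relationship:
tr = 0.35 / BW
   = 0.35 / 50009.4
   = 6.998684247e-06 s
   = 6.9987 us

6.9987 us


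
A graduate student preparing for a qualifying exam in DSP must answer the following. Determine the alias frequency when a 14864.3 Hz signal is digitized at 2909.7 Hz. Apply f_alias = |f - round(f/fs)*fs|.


Compute the nearest integer multiple of fs to the signal:
n = round(14864.3 / 2909.7) = 5
f_alias = |14864.3 - 5 * 2909.7|
        = |14864.3 - 14548.5|
        = 315.8 Hz

315.8


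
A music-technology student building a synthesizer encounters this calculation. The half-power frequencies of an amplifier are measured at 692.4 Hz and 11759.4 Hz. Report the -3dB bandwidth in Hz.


Bandwidth is the difference of -3dB frequencies:
BW = f_high - f_low
   = 11759.4 - 692.4
   = 11067.0 Hz

11067.0 Hz


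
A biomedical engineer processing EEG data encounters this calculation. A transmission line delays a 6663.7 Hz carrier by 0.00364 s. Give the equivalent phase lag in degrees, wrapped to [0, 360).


Phase shift from frequency and time delay:
phi = 360 * f * t_delay
    = 360 * 6663.7 * 0.00364
    = 8732.11 degrees
    mod 360 = 92.11 degrees

92.11 degrees


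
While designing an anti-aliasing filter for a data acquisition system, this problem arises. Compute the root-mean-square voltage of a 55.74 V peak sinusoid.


RMS voltage for a sinusoidal waveform:
V_rms = V_peak / sqrt(2)
      = 55.74 / 1.414214
      = 39.414 V

39.414 V


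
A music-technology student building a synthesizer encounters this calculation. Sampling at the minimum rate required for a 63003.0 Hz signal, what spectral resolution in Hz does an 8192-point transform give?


Step 1 — Nyquist sampling rate:
fs = 2 * fmax = 2 * 63003.0 = 126006.0 Hz

Step 2 — DFT bin spacing:
df = fs / N = 126006.0 / 8192 = 15.3816 Hz

15.3816 Hz


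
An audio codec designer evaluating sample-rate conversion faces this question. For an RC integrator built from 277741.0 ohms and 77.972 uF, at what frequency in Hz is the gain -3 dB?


Cutoff frequency of a first-order RC filter:
fc = 1 / (2 * pi * R * C)
C = 77.972 uF = 7.7972e-05 F
fc = 1 / (2 * pi * 277741.0 * 7.7972e-05)
   = 1 / 136.06879454254
   = 0.007349 Hz

0.007349 Hz


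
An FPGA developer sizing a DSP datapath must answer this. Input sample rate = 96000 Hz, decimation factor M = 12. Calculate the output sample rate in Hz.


Decimation reduces the sample rate:
fs_out = fs_in / M
       = 96000 / 12
       = 8000.0 Hz

8000.0 Hz


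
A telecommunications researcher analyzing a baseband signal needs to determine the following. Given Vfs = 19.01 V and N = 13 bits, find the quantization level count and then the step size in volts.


Step 1 — number of quantization levels:
L = 2^N = 2^13 = 8192

Step 2 — LSB step size:
delta = Vfs / L
      = 19.01 / 8192
      = 0.00232056 V

Levels = 8192; step size = 0.00232056 V


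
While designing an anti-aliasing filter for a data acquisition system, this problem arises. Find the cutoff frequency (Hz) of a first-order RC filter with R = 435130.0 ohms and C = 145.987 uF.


Cutoff frequency of a first-order RC filter:
fc = 1 / (2 * pi * R * C)
C = 145.987 uF = 0.000145987 F
fc = 1 / (2 * pi * 435130.0 * 0.000145987)
   = 1 / 399.12881168461
   = 0.002505 Hz

0.002505 Hz


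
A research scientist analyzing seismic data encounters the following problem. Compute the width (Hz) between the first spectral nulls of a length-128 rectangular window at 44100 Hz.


Main lobe width for a rectangular window:
Width = 2 * fs / N
      = 2 * 44100 / 128
      = 88200 / 128
      = 689.062 Hz

689.062 Hz


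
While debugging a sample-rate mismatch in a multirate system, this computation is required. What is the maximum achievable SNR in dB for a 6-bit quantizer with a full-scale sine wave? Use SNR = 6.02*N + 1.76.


Theoretical SNR for a full-scale sinusoid:
SNR = 6.02 * N + 1.76
    = 6.02 * 6 + 1.76
    = 36.12 + 1.76
    = 37.88 dB

37.88 dB


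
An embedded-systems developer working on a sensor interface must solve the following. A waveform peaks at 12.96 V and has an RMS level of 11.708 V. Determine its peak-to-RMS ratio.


Crest factor is the ratio of peak to RMS:
CF = V_peak / V_rms
   = 12.96 / 11.708
   = 1.1069

1.1069


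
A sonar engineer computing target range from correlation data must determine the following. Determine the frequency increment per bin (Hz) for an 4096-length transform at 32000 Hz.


DFT frequency resolution:
df = fs / N
   = 32000 / 4096
   = 7.8125 Hz

7.8125 Hz


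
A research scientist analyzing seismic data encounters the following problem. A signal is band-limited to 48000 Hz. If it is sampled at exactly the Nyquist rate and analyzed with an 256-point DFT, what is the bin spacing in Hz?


Step 1 — Nyquist sampling rate:
fs = 2 * fmax = 2 * 48000 = 96000 Hz

Step 2 — DFT bin spacing:
df = fs / N = 96000 / 256 = 375.0 Hz

375.0 Hz


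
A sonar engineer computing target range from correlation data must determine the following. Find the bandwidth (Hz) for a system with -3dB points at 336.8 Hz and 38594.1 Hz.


Bandwidth is the difference of -3dB frequencies:
BW = f_high - f_low
   = 38594.1 - 336.8
   = 38257.3 Hz

38257.3 Hz


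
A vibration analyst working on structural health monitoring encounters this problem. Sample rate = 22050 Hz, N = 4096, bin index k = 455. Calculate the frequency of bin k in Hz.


Frequency of DFT bin k:
f_k = k * fs / N
    = 455 * 22050 / 4096
    = 10032750 / 4096
    = 2449.402 Hz

2449.402 Hz


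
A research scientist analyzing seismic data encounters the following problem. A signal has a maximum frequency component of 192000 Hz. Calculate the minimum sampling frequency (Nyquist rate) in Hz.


The Nyquist rate is twice the maximum frequency component.
fs_min = 2 * fmax
      = 2 * 192000
      = 384000 Hz

384000


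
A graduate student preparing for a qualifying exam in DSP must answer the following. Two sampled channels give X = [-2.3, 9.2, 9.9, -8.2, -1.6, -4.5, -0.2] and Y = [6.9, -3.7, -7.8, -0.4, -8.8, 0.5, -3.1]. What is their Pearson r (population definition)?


Pearson correlation coefficient (population):
r = cov(X,Y) / (std(X) * std(Y))
Mean X = 0.3286, Mean Y = -2.3429
Cov(X,Y) = -15.14449
Std(X) = 6.293696, Std(Y) = 4.945086
r = -0.4866

-0.4866


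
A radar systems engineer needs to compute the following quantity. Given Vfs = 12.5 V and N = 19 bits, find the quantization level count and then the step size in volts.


Step 1 — number of quantization levels:
L = 2^N = 2^19 = 524288

Step 2 — LSB step size:
delta = Vfs / L
      = 12.5 / 524288
      = 2.384e-05 V

Levels = 524288; step size = 2.384e-05 V


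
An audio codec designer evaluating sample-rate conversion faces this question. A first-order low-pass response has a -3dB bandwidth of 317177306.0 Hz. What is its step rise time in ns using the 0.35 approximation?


Rise time from bandwidth relationship:
tr = 0.35 / BW
   = 0.35 / 317177306.0
   = 1.10348374e-09 s
   = 1.1035 ns

1.1035 ns


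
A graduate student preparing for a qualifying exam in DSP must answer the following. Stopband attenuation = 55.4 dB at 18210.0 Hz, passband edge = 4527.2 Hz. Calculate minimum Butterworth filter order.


Butterworth filter order formula:
n = log10(10^(A/10) - 1) / (2 * log10(f_stop/f_pass))
10^(55.4/10) - 1 = 346735.8505
f_stop/f_pass = 18210.0 / 4527.2 = 4.0224
n = 4.5824 -> ceil = 5

5


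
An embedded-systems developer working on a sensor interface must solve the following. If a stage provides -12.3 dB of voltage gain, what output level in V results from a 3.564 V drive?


Output voltage from dB gain:
V_out = V_in * 10^(gain_dB / 20)
      = 3.564 * 10^(-12.3 / 20)
      = 3.564 * 0.242661
      = 0.8648 V

0.8648 V


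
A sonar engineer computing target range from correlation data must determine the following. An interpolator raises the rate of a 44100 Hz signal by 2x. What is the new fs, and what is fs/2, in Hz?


Step 1 — output sample rate after interpolation by L:
fs_out = L * fs_in = 2 * 44100 = 88200 Hz

Step 2 — Nyquist frequency of the output stream:
f_Nyq = fs_out / 2 = 88200 / 2 = 44100.0 Hz

fs_out = 88200 Hz; f_Nyquist = 44100.0 Hz


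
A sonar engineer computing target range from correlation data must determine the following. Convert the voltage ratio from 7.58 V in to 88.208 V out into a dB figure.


Voltage gain in dB:
G = 20 * log10(Vout / Vin)
  = 20 * log10(88.208 / 7.58)
  = 20 * log10(11.636939)
  = 20 * 1.065839
  = 21.32 dB

21.32 dB


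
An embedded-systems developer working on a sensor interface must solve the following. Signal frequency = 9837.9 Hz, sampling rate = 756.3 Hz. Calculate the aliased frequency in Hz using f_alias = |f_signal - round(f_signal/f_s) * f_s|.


Compute the nearest integer multiple of fs to the signal:
n = round(9837.9 / 756.3) = 13
f_alias = |9837.9 - 13 * 756.3|
        = |9837.9 - 9831.9|
        = 6.0 Hz

6.0


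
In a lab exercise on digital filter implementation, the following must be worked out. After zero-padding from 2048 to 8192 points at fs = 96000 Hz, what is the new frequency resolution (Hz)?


Frequency resolution after zero-padding:
N_padded = 2048 * 4 = 8192
df = fs / N_padded
   = 96000 / 8192
   = 11.7188 Hz

11.7188 Hz


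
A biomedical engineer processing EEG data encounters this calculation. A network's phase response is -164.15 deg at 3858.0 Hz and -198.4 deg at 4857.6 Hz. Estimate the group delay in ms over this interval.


Group delay from phase difference:
tau = -d(phi)/d(omega)
d(phi) = -34.25 deg = -0.597775 rad
d(omega) = 2*pi*(4857.6 - 3858.0) = 6280.672 rad/s
tau = -(-0.597775) / 6280.672
    = 0.0952 ms

0.0952 ms


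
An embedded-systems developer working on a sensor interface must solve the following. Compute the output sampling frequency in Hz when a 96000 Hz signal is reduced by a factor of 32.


Decimation reduces the sample rate:
fs_out = fs_in / M
       = 96000 / 32
       = 3000.0 Hz

3000.0 Hz


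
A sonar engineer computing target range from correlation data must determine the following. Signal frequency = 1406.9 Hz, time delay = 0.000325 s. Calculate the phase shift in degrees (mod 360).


Phase shift from frequency and time delay:
phi = 360 * f * t_delay
    = 360 * 1406.9 * 0.000325
    = 164.61 degrees
    mod 360 = 164.61 degrees

164.61 degrees


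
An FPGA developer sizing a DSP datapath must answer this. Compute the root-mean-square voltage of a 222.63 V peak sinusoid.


RMS voltage for a sinusoidal waveform:
V_rms = V_peak / sqrt(2)
      = 222.63 / 1.414214
      = 157.423 V

157.423 V


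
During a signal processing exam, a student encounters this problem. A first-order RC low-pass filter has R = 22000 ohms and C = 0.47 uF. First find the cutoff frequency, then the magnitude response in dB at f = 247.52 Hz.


Step 1 — cutoff frequency:
fc = 1 / (2*pi*R*C)
C = 0.47 uF = 4.7e-07 F
fc = 1 / (2*pi*22000*4.7e-07)
   = 15.3922 Hz

Step 2 — magnitude at f = 247.52 Hz:
|H(f)| = 1 / sqrt(1 + (f/fc)^2)
f/fc = 247.52 / 15.3922 = 16.080872
|H| = 1 / sqrt(1 + 258.594444) = 0.0620658
|H|_dB = 20*log10(0.0620658) = -24.14 dB

fc = 15.3922 Hz; |H(247.52 Hz)| = -24.14 dB


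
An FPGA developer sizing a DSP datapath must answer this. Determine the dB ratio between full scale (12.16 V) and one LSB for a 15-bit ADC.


Dynamic range from full-scale to LSB:
V_min = V_max / 2^bits = 12.16 / 2^15
DR = 20 * log10(V_max / V_min)
   = 20 * log10(2^15)
   = 20 * 15 * log10(2)
   = 90.31 dB

90.31 dB


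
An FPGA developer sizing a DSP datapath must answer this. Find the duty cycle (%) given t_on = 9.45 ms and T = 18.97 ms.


Duty cycle as a percentage:
DC = (t_on / T) * 100
   = (9.45 / 18.97) * 100
   = 0.498155 * 100
   = 49.82 %

49.82 %


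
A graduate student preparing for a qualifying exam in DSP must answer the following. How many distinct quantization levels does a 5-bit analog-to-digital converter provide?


Number of quantization levels = 2^N
= 2^5
= 32

32


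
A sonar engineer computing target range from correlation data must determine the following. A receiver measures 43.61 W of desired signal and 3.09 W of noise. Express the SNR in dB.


SNR in decibels:
SNR = 10 * log10(Ps / Pn)
    = 10 * log10(43.61 / 3.09)
    = 10 * log10(14.1133)
    = 10 * 1.1496
    = 11.5 dB

11.5 dB


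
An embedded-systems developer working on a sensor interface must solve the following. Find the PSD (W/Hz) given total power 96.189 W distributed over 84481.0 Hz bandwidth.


Power spectral density:
PSD = P / BW
    = 96.189 / 84481.0
    = 0.00113859 W/Hz

0.00113859 W/Hz


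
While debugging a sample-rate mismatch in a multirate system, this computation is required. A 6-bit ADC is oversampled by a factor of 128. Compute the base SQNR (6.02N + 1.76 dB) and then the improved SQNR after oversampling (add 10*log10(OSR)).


Step 1 — baseline SQNR at Nyquist:
SQNR_base = 6.02*N + 1.76
          = 6.02*6 + 1.76
          = 37.88 dB

Step 2 — oversampling processing gain:
G = 10*log10(OSR) = 10*log10(128) = 21.07 dB

Step 3 — total:
SQNR_total = 37.88 + 21.07 = 58.95 dB

Base SQNR = 37.88 dB; oversampled SQNR = 58.95 dB


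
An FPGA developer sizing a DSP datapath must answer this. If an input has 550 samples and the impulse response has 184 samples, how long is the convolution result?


Linear convolution output length:
L = N + M - 1
  = 550 + 184 - 1
  = 733 samples

733


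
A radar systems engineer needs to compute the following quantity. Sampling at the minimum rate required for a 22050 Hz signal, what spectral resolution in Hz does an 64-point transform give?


Step 1 — Nyquist sampling rate:
fs = 2 * fmax = 2 * 22050 = 44100 Hz

Step 2 — DFT bin spacing:
df = fs / N = 44100 / 64 = 689.0625 Hz

689.0625 Hz


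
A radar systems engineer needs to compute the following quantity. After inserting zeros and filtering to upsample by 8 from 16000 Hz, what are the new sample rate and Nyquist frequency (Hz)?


Step 1 — output sample rate after interpolation by L:
fs_out = L * fs_in = 8 * 16000 = 128000 Hz

Step 2 — Nyquist frequency of the output stream:
f_Nyq = fs_out / 2 = 128000 / 2 = 64000.0 Hz

fs_out = 128000 Hz; f_Nyquist = 64000.0 Hz


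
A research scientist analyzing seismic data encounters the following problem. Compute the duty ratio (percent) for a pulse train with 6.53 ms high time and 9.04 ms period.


Duty cycle as a percentage:
DC = (t_on / T) * 100
   = (6.53 / 9.04) * 100
   = 0.722345 * 100
   = 72.23 %

72.23 %


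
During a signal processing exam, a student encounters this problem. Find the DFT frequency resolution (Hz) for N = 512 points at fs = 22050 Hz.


DFT frequency resolution:
df = fs / N
   = 22050 / 512
   = 43.0664 Hz

43.0664 Hz


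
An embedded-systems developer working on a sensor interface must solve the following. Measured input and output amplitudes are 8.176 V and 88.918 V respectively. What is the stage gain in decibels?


Voltage gain in dB:
G = 20 * log10(Vout / Vin)
  = 20 * log10(88.918 / 8.176)
  = 20 * log10(10.875489)
  = 20 * 1.036449
  = 20.73 dB

20.73 dB


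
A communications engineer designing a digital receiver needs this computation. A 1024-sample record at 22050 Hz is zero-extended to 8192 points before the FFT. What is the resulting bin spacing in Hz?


Frequency resolution after zero-padding:
N_padded = 1024 * 8 = 8192
df = fs / N_padded
   = 22050 / 8192
   = 2.6917 Hz

2.6917 Hz


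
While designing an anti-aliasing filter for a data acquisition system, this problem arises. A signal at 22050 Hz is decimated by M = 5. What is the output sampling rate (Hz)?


Decimation reduces the sample rate:
fs_out = fs_in / M
       = 22050 / 5
       = 4410.0 Hz

4410.0 Hz


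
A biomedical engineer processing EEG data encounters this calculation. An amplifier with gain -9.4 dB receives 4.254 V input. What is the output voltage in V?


Output voltage from dB gain:
V_out = V_in * 10^(gain_dB / 20)
      = 4.254 * 10^(-9.4 / 20)
      = 4.254 * 0.338844
      = 1.4414 V

1.4414 V


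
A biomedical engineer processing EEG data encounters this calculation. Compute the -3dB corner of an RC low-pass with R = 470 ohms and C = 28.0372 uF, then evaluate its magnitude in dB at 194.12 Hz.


Step 1 — cutoff frequency:
fc = 1 / (2*pi*R*C)
C = 28.0372 uF = 2.80372e-05 F
fc = 1 / (2*pi*470*2.80372e-05)
   = 12.0778 Hz

Step 2 — magnitude at f = 194.12 Hz:
|H(f)| = 1 / sqrt(1 + (f/fc)^2)
f/fc = 194.12 / 12.0778 = 16.072464
|H| = 1 / sqrt(1 + 258.324099) = 0.0620981
|H|_dB = 20*log10(0.0620981) = -24.14 dB

fc = 12.0778 Hz; |H(194.12 Hz)| = -24.14 dB


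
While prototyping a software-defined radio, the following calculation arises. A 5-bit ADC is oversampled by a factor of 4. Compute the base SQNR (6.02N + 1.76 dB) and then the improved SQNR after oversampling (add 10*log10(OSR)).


Step 1 — baseline SQNR at Nyquist:
SQNR_base = 6.02*N + 1.76
          = 6.02*5 + 1.76
          = 31.86 dB

Step 2 — oversampling processing gain:
G = 10*log10(OSR) = 10*log10(4) = 6.02 dB

Step 3 — total:
SQNR_total = 31.86 + 6.02 = 37.88 dB

Base SQNR = 31.86 dB; oversampled SQNR = 37.88 dB


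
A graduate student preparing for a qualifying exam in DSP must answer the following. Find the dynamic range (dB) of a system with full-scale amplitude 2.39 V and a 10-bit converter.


Dynamic range from full-scale to LSB:
V_min = V_max / 2^bits = 2.39 / 2^10
DR = 20 * log10(V_max / V_min)
   = 20 * log10(2^10)
   = 20 * 10 * log10(2)
   = 60.21 dB

60.21 dB


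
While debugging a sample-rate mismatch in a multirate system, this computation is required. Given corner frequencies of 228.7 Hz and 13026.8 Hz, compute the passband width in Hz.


Bandwidth is the difference of -3dB frequencies:
BW = f_high - f_low
   = 13026.8 - 228.7
   = 12798.1 Hz

12798.1 Hz


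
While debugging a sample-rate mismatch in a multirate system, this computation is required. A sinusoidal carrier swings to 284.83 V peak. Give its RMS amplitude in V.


RMS voltage for a sinusoidal waveform:
V_rms = V_peak / sqrt(2)
      = 284.83 / 1.414214
      = 201.405 V

201.405 V


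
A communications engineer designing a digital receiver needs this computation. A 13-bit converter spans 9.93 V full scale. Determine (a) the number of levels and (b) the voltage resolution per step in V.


Step 1 — number of quantization levels:
L = 2^N = 2^13 = 8192

Step 2 — LSB step size:
delta = Vfs / L
      = 9.93 / 8192
      = 0.00121216 V

Levels = 8192; step size = 0.00121216 V


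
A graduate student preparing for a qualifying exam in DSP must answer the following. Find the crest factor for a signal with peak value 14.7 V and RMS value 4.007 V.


Crest factor is the ratio of peak to RMS:
CF = V_peak / V_rms
   = 14.7 / 4.007
   = 3.6686

3.6686


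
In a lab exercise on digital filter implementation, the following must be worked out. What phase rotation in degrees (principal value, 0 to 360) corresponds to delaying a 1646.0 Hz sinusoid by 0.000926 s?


Phase shift from frequency and time delay:
phi = 360 * f * t_delay
    = 360 * 1646.0 * 0.000926
    = 548.71 degrees
    mod 360 = 188.71 degrees

188.71 degrees


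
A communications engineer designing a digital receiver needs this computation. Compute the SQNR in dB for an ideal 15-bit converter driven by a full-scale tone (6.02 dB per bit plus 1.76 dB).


Theoretical SNR for a full-scale sinusoid:
SNR = 6.02 * N + 1.76
    = 6.02 * 15 + 1.76
    = 90.3 + 1.76
    = 92.06 dB

92.06 dB


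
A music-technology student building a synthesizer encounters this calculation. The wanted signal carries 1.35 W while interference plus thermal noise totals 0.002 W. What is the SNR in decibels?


SNR in decibels:
SNR = 10 * log10(Ps / Pn)
    = 10 * log10(1.35 / 0.002)
    = 10 * log10(675.0)
    = 10 * 2.8293
    = 28.29 dB

28.29 dB


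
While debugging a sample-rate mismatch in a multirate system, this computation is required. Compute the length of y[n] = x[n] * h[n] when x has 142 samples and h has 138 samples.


Linear convolution output length:
L = N + M - 1
  = 142 + 138 - 1
  = 279 samples

279


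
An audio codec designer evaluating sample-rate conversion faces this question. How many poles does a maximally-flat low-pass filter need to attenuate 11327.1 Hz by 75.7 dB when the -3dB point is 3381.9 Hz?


Butterworth filter order formula:
n = log10(10^(A/10) - 1) / (2 * log10(f_stop/f_pass))
10^(75.7/10) - 1 = 37153521.9097
f_stop/f_pass = 11327.1 / 3381.9 = 3.3493
n = 7.2101 -> ceil = 8

8


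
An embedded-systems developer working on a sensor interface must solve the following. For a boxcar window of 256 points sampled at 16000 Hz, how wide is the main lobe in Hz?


Main lobe width for a rectangular window:
Width = 2 * fs / N
      = 2 * 16000 / 256
      = 32000 / 256
      = 125.0 Hz

125.0 Hz


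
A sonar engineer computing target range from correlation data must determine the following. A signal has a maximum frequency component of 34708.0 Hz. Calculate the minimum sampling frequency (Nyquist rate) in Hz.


The Nyquist rate is twice the maximum frequency component.
fs_min = 2 * fmax
      = 2 * 34708.0
      = 69416.0 Hz

69416.0


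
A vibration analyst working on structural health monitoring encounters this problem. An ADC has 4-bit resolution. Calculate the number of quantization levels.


Number of quantization levels = 2^N
= 2^4
= 16

16


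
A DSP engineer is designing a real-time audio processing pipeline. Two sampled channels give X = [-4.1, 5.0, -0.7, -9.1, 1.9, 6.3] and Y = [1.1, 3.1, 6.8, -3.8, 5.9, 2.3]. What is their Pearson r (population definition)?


Pearson correlation coefficient (population):
r = cov(X,Y) / (std(X) * std(Y))
Mean X = -0.1167, Mean Y = 2.5667
Cov(X,Y) = 11.384444
Std(X) = 5.296671, Std(Y) = 3.465865
r = 0.6202

0.6202


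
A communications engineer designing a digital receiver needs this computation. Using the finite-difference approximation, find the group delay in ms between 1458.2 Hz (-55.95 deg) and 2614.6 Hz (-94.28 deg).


Group delay from phase difference:
tau = -d(phi)/d(omega)
d(phi) = -38.33 deg = -0.668985 rad
d(omega) = 2*pi*(2614.6 - 1458.2) = 7265.8755 rad/s
tau = -(-0.668985) / 7265.8755
    = 0.0921 ms

0.0921 ms


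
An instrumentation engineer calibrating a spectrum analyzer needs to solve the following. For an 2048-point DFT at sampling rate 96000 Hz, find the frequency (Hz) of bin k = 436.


Frequency of DFT bin k:
f_k = k * fs / N
    = 436 * 96000 / 2048
    = 41856000 / 2048
    = 20437.5 Hz

20437.5 Hz


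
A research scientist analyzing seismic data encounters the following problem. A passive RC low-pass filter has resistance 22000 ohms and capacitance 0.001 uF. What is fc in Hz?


Cutoff frequency of a first-order RC filter:
fc = 1 / (2 * pi * R * C)
C = 0.001 uF = 1e-09 F
fc = 1 / (2 * pi * 22000 * 1e-09)
   = 1 / 0.00013823007675795
   = 7234.315595 Hz

7234.315595 Hz


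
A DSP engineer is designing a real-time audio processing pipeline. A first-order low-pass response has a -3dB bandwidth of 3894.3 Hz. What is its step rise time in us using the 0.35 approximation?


Rise time from bandwidth relationship:
tr = 0.35 / BW
   = 0.35 / 3894.3
   = 8.987494543e-05 s
   = 89.8749 us

89.8749 us


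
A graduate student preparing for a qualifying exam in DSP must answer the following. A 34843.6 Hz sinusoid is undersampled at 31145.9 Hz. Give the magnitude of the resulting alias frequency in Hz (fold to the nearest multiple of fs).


Compute the nearest integer multiple of fs to the signal:
n = round(34843.6 / 31145.9) = 1
f_alias = |34843.6 - 1 * 31145.9|
        = |34843.6 - 31145.9|
        = 3697.7 Hz

3697.7


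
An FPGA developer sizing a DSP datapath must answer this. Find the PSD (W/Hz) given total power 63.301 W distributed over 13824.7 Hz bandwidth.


Power spectral density:
PSD = P / BW
    = 63.301 / 13824.7
    = 0.00457883 W/Hz

0.00457883 W/Hz


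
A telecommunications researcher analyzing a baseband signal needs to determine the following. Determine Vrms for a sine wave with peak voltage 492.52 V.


RMS voltage for a sinusoidal waveform:
V_rms = V_peak / sqrt(2)
      = 492.52 / 1.414214
      = 348.264 V

348.264 V


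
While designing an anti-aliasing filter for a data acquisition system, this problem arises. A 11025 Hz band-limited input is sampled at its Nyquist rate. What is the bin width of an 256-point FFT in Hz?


Step 1 — Nyquist sampling rate:
fs = 2 * fmax = 2 * 11025 = 22050 Hz

Step 2 — DFT bin spacing:
df = fs / N = 22050 / 256 = 86.1328 Hz

86.1328 Hz


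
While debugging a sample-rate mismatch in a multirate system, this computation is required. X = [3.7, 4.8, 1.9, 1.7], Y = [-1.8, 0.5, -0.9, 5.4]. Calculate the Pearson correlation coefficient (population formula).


Pearson correlation coefficient (population):
r = cov(X,Y) / (std(X) * std(Y))
Mean X = 3.025, Mean Y = 0.8
Cov(X,Y) = -1.6175
Std(X) = 1.287197, Std(Y) = 2.779388
r = -0.4521

-0.4521


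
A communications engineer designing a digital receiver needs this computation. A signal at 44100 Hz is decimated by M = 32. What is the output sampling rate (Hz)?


Decimation reduces the sample rate:
fs_out = fs_in / M
       = 44100 / 32
       = 1378.125 Hz

1378.125 Hz


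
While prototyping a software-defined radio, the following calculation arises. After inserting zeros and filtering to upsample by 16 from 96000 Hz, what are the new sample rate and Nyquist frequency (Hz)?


Step 1 — output sample rate after interpolation by L:
fs_out = L * fs_in = 16 * 96000 = 1536000 Hz

Step 2 — Nyquist frequency of the output stream:
f_Nyq = fs_out / 2 = 1536000 / 2 = 768000.0 Hz

fs_out = 1536000 Hz; f_Nyquist = 768000.0 Hz


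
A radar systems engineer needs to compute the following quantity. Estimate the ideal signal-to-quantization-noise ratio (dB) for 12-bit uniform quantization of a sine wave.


Theoretical SNR for a full-scale sinusoid:
SNR = 6.02 * N + 1.76
    = 6.02 * 12 + 1.76
    = 72.24 + 1.76
    = 74.0 dB

74.0 dB


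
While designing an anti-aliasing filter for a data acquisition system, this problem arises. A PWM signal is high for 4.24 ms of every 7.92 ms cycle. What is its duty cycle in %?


Duty cycle as a percentage:
DC = (t_on / T) * 100
   = (4.24 / 7.92) * 100
   = 0.535354 * 100
   = 53.54 %

53.54 %
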